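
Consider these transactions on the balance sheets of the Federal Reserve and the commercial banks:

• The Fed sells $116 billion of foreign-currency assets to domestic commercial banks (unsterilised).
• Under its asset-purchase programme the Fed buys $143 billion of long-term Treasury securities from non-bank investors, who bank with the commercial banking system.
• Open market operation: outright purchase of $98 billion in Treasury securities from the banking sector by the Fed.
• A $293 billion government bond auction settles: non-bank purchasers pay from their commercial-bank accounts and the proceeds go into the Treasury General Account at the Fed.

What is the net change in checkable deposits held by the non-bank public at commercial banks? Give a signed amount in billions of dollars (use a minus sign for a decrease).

-$150 billion

FX sale $116 billion: the counterparty is a bank, so public deposits are unchanged → 0.
Asset purchase (from non-banks) $143 billion: non-bank counterparties' bank balances rise → +$143B.
OMO purchase (from banks) $98 billion: the counterparty is a bank, so public deposits are unchanged → 0.
Government account inflow $293 billion: non-bank counterparties' bank balances fall → −$293B.
Net: 0 + 143 + 0 − 293 = -$150 billion.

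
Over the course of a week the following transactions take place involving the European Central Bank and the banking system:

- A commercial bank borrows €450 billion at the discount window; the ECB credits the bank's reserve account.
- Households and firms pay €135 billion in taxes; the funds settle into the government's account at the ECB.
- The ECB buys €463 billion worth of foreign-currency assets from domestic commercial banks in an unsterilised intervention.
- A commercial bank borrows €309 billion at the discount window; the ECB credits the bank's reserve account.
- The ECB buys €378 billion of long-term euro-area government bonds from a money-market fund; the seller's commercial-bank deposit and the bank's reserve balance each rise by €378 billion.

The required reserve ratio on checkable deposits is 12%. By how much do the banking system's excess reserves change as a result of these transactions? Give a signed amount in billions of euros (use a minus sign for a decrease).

+€1435.84 billion

Discount-window loan €450 billion: reserves +€450B, deposits 0.
Government account inflow €135 billion: reserves −€135B, deposits −€135B.
FX purchase €463 billion: reserves +€463B, deposits 0.
Discount-window loan €309 billion: reserves +€309B, deposits 0.
Asset purchase (from non-banks) €378 billion: reserves +€378B, deposits +€378B.
Totals: Δreserves = +€1465B, Δdeposits = +€243B.
Δrequired reserves = 12% × +€243B = +€29.16B.
Δexcess reserves = Δreserves − Δrequired = +€1465B − (+€29.16B) = +€1435.84 billion.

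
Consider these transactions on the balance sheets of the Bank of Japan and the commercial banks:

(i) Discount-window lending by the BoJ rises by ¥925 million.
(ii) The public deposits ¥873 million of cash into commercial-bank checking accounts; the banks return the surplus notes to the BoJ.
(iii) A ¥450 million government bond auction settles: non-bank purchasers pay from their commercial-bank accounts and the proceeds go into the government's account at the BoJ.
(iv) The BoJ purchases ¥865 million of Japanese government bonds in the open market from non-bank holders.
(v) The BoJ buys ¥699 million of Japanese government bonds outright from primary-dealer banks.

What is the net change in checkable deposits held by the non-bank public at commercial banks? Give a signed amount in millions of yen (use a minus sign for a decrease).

+¥1288 million

BoJ balance sheet:
  Assets:      Securities +¥1564M, Loans to banks +¥925M
  Liabilities: Bank reserves +¥2912M, Currency in circulation −¥873M, Government deposits +¥450M
Commercial banking system:
  Assets:      Reserves at CB +¥2912M, Securities −¥699M
  Liabilities: Checkable deposits +¥1288M, Borrowings from CB +¥925M
So the change in checkable deposits held by the non-bank public at commercial banks is +¥1288 million.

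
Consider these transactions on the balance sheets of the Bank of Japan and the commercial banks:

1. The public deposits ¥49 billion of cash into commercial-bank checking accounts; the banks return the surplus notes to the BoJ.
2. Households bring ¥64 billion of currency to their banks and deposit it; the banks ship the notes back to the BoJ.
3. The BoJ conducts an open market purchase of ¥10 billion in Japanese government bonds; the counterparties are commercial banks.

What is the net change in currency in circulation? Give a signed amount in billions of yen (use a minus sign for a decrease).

-¥113 billion

Currency deposit ¥49 billion: notes return to the central bank → −¥49B.
Currency deposit ¥64 billion: notes return to the central bank → −¥64B.
OMO purchase (from banks) ¥10 billion: no currency enters or leaves circulation → 0.
Net: −49 − 64 + 0 = -¥113 billion.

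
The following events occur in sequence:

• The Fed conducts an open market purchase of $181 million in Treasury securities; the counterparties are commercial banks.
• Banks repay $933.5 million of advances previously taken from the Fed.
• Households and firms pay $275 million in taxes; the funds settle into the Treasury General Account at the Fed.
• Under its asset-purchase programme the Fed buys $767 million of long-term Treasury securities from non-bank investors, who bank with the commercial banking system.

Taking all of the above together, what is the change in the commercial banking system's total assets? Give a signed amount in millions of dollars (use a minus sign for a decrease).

-$441.5 million

OMO purchase (from banks) $181 million: just an asset swap on bank balance sheets → 0.
Discount-window repayment $933.5 million: bank balance sheets shrink → −$933.5M.
Government account inflow $275 million: bank balance sheets shrink → −$275M.
Asset purchase (from non-banks) $767 million: bank balance sheets expand → +$767M.
Net: 0 − 933.5 − 275 + 767 = -$441.5 million.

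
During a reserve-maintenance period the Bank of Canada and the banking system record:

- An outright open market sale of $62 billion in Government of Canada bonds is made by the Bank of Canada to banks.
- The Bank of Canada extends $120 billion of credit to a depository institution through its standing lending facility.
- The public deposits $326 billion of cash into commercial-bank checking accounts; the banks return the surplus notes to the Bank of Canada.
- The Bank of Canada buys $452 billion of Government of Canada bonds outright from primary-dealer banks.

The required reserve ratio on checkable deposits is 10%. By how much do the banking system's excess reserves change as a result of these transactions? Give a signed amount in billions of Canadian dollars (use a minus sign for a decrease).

OMO sale (to banks) $62 billion: reserves −$62B, deposits 0.
Discount-window loan $120 billion: reserves +$120B, deposits 0.
Currency deposit $326 billion: reserves +$326B, deposits +$326B.
OMO purchase (from banks) $452 billion: reserves +$452B, deposits 0.
Totals: Δreserves = +$836B, Δdeposits = +$326B.
Δrequired reserves = 10% × +$326B = +$32.6B.
Δexcess reserves = Δreserves − Δrequired = +$836B − (+$32.6B) = +$803.4 billion.

+$803.4 billion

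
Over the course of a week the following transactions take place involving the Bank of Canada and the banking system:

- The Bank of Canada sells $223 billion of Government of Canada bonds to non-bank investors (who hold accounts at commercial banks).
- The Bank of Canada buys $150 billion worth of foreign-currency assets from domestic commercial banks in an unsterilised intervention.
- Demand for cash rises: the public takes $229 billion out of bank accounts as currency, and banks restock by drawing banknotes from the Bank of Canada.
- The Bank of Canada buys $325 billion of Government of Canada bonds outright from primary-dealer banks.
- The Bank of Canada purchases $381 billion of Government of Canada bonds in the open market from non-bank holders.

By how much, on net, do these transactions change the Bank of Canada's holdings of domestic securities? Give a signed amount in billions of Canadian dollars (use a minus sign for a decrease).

+$483 billion

Asset sale (to non-banks) $223 billion: securities removed from the Bank of Canada's portfolio → −$223B.
FX purchase $150 billion: the Bank of Canada's securities portfolio is untouched → 0.
Currency withdrawal $229 billion: the Bank of Canada's securities portfolio is untouched → 0.
OMO purchase (from banks) $325 billion: securities added to the Bank of Canada's portfolio → +$325B.
Asset purchase (from non-banks) $381 billion: securities added to the Bank of Canada's portfolio → +$381B.
Net: −223 + 0 + 0 + 325 + 381 = +$483 billion.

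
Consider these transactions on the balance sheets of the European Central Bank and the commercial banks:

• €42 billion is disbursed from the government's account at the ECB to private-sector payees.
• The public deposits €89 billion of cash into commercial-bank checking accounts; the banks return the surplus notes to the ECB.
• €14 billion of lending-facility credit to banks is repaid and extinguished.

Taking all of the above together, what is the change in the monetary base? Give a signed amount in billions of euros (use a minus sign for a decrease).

+€28 billion

Government spending €42 billion: a non-base liability converts back to reserves → +€42B.
Currency deposit €89 billion: just a shift between currency and reserves — both are base money → 0.
Discount-window repayment €14 billion: ECB balance sheet contracts → −€14B.
Net: 42 + 0 − 14 = +€28 billion.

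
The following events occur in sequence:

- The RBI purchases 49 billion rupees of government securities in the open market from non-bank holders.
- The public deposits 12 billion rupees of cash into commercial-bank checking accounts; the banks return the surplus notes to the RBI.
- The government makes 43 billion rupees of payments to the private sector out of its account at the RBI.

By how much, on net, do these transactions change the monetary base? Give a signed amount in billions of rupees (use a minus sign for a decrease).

+92 billion

Asset purchase (from non-banks) 49 billion rupees: RBI balance sheet expands → +49B.
Currency deposit 12 billion rupees: just a shift between currency and reserves — both are base money → 0.
Government spending 43 billion rupees: a non-base liability converts back to reserves → +43B.
Net: 49 + 0 + 43 = +92 billion.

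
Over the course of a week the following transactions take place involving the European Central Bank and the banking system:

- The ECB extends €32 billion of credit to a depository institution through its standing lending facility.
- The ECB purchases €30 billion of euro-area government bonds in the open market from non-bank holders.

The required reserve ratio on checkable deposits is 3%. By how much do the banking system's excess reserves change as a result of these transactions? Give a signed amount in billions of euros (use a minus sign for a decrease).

Discount-window loan €32 billion: reserves +€32B, deposits 0.
Asset purchase (from non-banks) €30 billion: reserves +€30B, deposits +€30B.
Totals: Δreserves = +€62B, Δdeposits = +€30B.
Δrequired reserves = 3% × +€30B = +€0.9B.
Δexcess reserves = Δreserves − Δrequired = +€62B − (+€0.9B) = +€61.1 billion.

+€61.1 billion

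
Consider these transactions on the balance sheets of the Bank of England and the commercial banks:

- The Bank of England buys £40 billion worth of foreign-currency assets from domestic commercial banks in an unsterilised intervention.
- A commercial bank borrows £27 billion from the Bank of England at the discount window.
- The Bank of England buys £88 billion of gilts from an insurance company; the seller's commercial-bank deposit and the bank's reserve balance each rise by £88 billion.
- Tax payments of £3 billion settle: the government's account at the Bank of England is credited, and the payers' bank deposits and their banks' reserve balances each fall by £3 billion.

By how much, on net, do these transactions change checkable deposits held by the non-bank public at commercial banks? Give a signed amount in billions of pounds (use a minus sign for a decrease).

+£85 billion

Bank of England balance sheet:
  Assets:      Securities +£88B, Loans to banks +£27B, Foreign assets +£40B
  Liabilities: Bank reserves +£152B, Government deposits +£3B
Commercial banking system:
  Assets:      Reserves at CB +£152B, Foreign assets −£40B
  Liabilities: Checkable deposits +£85B, Borrowings from CB +£27B
So the change in checkable deposits held by the non-bank public at commercial banks is +£85 billion.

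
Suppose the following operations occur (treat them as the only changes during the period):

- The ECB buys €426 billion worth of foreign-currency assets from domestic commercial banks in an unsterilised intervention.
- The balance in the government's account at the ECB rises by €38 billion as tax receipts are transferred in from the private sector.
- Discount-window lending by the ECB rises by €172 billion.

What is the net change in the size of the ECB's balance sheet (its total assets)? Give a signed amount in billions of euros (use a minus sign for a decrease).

ECB balance sheet:
  Assets:      Loans to banks +€172B, Foreign assets +€426B
  Liabilities: Bank reserves +€560B, Government deposits +€38B
Change in total ECB assets = +€598 billion.

+€598 billion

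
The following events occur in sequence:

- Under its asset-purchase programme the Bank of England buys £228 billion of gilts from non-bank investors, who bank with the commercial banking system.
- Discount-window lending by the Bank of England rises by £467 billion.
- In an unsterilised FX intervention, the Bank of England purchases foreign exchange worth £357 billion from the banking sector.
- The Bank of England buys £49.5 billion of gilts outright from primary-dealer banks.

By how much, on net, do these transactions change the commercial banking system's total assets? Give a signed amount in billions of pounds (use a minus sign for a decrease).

+£695 billion

Asset purchase (from non-banks) £228 billion: bank balance sheets expand → +£228B.
Discount-window loan £467 billion: bank balance sheets expand → +£467B.
FX purchase £357 billion: just an asset swap on bank balance sheets → 0.
OMO purchase (from banks) £49.5 billion: just an asset swap on bank balance sheets → 0.
Net: 228 + 467 + 0 + 0 = +£695 billion.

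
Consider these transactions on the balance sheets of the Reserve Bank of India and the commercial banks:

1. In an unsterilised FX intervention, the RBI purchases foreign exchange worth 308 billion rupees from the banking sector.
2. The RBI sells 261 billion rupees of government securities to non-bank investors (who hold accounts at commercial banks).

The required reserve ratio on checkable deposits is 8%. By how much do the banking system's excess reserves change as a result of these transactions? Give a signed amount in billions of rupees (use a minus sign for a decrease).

FX purchase 308 billion rupees: reserves +308B, deposits 0.
Asset sale (to non-banks) 261 billion rupees: reserves −261B, deposits −261B.
Totals: Δreserves = +47B, Δdeposits = −261B.
Δrequired reserves = 8% × −261B = −20.88B.
Δexcess reserves = Δreserves − Δrequired = +47B − (−20.88B) = +67.88 billion.

+67.88 billion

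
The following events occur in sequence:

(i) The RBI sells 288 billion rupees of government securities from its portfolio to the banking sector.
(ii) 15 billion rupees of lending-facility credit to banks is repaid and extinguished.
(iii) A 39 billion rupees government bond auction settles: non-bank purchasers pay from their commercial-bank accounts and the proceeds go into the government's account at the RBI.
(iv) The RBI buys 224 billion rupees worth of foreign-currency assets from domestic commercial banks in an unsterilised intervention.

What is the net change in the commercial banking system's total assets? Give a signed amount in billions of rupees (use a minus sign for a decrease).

-54 billion

OMO sale (to banks) 288 billion rupees: just an asset swap on bank balance sheets → 0.
Discount-window repayment 15 billion rupees: bank balance sheets shrink → −15B.
Government account inflow 39 billion rupees: bank balance sheets shrink → −39B.
FX purchase 224 billion rupees: just an asset swap on bank balance sheets → 0.
Net: 0 − 15 − 39 + 0 = -54 billion.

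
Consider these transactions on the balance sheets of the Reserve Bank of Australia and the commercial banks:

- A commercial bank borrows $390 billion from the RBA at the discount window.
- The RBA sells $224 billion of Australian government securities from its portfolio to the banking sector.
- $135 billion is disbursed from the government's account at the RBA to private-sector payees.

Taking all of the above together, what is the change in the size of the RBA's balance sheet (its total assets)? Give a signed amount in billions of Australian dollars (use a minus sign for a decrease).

+$166 billion

Discount-window loan $390 billion: an RBA asset is acquired → +$390B.
OMO sale (to banks) $224 billion: an RBA asset is shed → −$224B.
Government spending $135 billion: only the composition of liabilities changes → 0.
Net: 390 − 224 + 0 = +$166 billion.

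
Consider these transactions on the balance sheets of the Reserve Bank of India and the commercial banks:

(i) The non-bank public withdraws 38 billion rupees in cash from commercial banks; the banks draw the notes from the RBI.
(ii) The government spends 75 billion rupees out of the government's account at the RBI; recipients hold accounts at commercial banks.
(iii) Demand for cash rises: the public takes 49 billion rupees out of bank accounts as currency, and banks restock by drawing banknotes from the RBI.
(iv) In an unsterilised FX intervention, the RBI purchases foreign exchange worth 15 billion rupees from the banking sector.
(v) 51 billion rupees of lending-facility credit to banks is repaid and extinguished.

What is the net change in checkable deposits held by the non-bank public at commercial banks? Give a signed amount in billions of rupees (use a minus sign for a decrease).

-12 billion

Currency withdrawal 38 billion rupees: non-bank counterparties' bank balances fall → −38B.
Government spending 75 billion rupees: non-bank counterparties' bank balances rise → +75B.
Currency withdrawal 49 billion rupees: non-bank counterparties' bank balances fall → −49B.
FX purchase 15 billion rupees: the counterparty is a bank, so public deposits are unchanged → 0.
Discount-window repayment 51 billion rupees: the counterparty is a bank, so public deposits are unchanged → 0.
Net: −38 + 75 − 49 + 0 + 0 = -12 billion.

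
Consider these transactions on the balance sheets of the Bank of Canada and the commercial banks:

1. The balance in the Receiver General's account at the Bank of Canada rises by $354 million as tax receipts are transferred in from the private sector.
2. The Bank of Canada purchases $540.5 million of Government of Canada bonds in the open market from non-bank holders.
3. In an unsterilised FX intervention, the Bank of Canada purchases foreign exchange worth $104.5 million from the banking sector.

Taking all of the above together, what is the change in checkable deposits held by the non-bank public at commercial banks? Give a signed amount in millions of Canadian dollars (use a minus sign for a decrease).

Government account inflow $354 million: non-bank counterparties' bank balances fall → −$354M.
Asset purchase (from non-banks) $540.5 million: non-bank counterparties' bank balances rise → +$540.5M.
FX purchase $104.5 million: the counterparty is a bank, so public deposits are unchanged → 0.
Net: −354 + 540.5 + 0 = +$186.5 million.

+$186.5 million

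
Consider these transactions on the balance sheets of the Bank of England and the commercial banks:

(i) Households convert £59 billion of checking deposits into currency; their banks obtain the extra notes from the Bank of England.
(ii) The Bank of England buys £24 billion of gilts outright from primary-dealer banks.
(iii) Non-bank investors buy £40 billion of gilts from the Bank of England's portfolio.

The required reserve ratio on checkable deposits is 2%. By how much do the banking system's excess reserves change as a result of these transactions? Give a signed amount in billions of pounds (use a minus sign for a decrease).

-£73.02 billion

Currency withdrawal £59 billion: reserves −£59B, deposits −£59B.
OMO purchase (from banks) £24 billion: reserves +£24B, deposits 0.
Asset sale (to non-banks) £40 billion: reserves −£40B, deposits −£40B.
Totals: Δreserves = −£75B, Δdeposits = −£99B.
Δrequired reserves = 2% × −£99B = −£1.98B.
Δexcess reserves = Δreserves − Δrequired = −£75B − (−£1.98B) = -£73.02 billion.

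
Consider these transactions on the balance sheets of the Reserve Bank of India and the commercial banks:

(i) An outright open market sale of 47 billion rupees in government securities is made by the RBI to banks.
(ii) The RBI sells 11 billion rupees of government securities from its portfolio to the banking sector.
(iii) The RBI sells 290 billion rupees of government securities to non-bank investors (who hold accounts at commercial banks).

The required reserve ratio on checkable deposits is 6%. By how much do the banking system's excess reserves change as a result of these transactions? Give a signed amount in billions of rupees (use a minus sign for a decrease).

OMO sale (to banks) 47 billion rupees: reserves −47B, deposits 0.
OMO sale (to banks) 11 billion rupees: reserves −11B, deposits 0.
Asset sale (to non-banks) 290 billion rupees: reserves −290B, deposits −290B.
Totals: Δreserves = −348B, Δdeposits = −290B.
Δrequired reserves = 6% × −290B = −17.4B.
Δexcess reserves = Δreserves − Δrequired = −348B − (−17.4B) = -330.6 billion.

-330.6 billion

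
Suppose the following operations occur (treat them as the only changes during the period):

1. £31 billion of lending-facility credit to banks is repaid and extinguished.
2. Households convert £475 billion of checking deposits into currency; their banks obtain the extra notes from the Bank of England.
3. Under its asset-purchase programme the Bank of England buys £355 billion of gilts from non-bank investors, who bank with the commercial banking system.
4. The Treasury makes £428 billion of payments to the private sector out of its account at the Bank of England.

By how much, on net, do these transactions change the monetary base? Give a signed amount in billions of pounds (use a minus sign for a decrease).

+£752 billion

Bank of England balance sheet:
  Assets:      Securities +£355B, Loans to banks −£31B
  Liabilities: Bank reserves +£277B, Currency in circulation +£475B, Government deposits −£428B
Monetary base = currency + reserves: +£475B + (+£277B) = +£752 billion.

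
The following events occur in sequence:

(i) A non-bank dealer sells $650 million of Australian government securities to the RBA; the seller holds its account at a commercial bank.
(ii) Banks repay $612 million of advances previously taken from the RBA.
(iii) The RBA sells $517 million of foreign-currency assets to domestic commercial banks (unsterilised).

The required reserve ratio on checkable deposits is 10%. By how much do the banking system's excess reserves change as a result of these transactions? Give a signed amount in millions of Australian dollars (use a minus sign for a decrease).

-$544 million

Asset purchase (from non-banks) $650 million: reserves +$650M, deposits +$650M.
Discount-window repayment $612 million: reserves −$612M, deposits 0.
FX sale $517 million: reserves −$517M, deposits 0.
Totals: Δreserves = −$479M, Δdeposits = +$650M.
Δrequired reserves = 10% × +$650M = +$65M.
Δexcess reserves = Δreserves − Δrequired = −$479M − (+$65M) = -$544 million.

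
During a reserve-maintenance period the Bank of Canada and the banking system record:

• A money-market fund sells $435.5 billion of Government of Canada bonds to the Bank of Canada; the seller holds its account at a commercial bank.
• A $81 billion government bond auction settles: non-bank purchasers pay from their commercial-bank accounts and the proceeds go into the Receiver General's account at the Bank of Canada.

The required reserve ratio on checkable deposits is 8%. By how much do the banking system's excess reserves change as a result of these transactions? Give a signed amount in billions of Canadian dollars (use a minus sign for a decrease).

Asset purchase (from non-banks) $435.5 billion: reserves +$435.5B, deposits +$435.5B.
Government account inflow $81 billion: reserves −$81B, deposits −$81B.
Totals: Δreserves = +$354.5B, Δdeposits = +$354.5B.
Δrequired reserves = 8% × +$354.5B = +$28.36B.
Δexcess reserves = Δreserves − Δrequired = +$354.5B − (+$28.36B) = +$326.14 billion.

+$326.14 billion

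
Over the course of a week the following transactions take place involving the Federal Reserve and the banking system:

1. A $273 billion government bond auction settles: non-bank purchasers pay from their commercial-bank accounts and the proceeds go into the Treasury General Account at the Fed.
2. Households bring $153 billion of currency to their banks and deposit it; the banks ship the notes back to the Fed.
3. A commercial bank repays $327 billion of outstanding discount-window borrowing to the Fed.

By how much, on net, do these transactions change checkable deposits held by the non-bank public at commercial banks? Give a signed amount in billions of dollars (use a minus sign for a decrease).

Government account inflow $273 billion: non-bank counterparties' bank balances fall → −$273B.
Currency deposit $153 billion: non-bank counterparties' bank balances rise → +$153B.
Discount-window repayment $327 billion: the counterparty is a bank, so public deposits are unchanged → 0.
Net: −273 + 153 + 0 = -$120 billion.

-$120 billion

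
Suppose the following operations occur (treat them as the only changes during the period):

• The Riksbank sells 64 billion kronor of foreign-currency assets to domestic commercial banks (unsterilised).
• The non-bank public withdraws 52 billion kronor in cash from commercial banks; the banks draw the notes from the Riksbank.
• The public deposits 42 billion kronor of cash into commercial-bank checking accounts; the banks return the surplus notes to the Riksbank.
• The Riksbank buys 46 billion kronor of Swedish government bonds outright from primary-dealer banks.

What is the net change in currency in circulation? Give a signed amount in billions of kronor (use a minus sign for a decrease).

+10 billion

FX sale 64 billion kronor: no currency enters or leaves circulation → 0.
Currency withdrawal 52 billion kronor: notes leave the central bank → +52B.
Currency deposit 42 billion kronor: notes return to the central bank → −42B.
OMO purchase (from banks) 46 billion kronor: no currency enters or leaves circulation → 0.
Net: 0 + 52 − 42 + 0 = +10 billion.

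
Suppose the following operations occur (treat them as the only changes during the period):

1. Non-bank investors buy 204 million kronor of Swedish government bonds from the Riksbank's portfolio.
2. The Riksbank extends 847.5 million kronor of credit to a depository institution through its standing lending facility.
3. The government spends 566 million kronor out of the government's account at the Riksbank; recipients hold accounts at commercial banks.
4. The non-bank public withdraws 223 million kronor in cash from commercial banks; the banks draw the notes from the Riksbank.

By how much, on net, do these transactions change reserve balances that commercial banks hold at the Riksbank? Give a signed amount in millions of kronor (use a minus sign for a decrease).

+986.5 million

Riksbank balance sheet:
  Assets:      Securities −204M, Loans to banks +847.5M
  Liabilities: Bank reserves +986.5M, Currency in circulation +223M, Government deposits −566M
Commercial banking system:
  Assets:      Reserves at CB +986.5M
  Liabilities: Checkable deposits +139M, Borrowings from CB +847.5M
So the change in reserve balances that commercial banks hold at the Riksbank is +986.5 million.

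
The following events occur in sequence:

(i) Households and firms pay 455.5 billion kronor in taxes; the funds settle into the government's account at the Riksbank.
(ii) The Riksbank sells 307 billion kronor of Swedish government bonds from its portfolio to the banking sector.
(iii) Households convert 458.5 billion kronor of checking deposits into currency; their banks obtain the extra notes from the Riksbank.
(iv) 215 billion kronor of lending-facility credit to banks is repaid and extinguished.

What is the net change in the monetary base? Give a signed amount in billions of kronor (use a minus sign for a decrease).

Government account inflow 455.5 billion kronor: reserves shift to a non-base liability → −455.5B.
OMO sale (to banks) 307 billion kronor: Riksbank balance sheet contracts → −307B.
Currency withdrawal 458.5 billion kronor: just a shift between currency and reserves — both are base money → 0.
Discount-window repayment 215 billion kronor: Riksbank balance sheet contracts → −215B.
Net: −455.5 − 307 + 0 − 215 = -977.5 billion.

-977.5 billion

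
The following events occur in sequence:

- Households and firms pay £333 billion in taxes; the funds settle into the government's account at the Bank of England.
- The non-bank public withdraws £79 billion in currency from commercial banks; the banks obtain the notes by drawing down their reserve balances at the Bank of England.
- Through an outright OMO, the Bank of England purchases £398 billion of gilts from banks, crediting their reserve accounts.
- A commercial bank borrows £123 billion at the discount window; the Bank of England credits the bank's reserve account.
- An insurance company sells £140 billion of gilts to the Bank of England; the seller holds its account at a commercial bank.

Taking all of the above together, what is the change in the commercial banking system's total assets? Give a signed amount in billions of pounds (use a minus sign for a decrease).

Bank of England balance sheet:
  Assets:      Securities +£538B, Loans to banks +£123B
  Liabilities: Bank reserves +£249B, Currency in circulation +£79B, Government deposits +£333B
Commercial banking system:
  Assets:      Reserves at CB +£249B, Securities −£398B
  Liabilities: Checkable deposits −£272B, Borrowings from CB +£123B
Change in total bank assets = -£149 billion.

-£149 billion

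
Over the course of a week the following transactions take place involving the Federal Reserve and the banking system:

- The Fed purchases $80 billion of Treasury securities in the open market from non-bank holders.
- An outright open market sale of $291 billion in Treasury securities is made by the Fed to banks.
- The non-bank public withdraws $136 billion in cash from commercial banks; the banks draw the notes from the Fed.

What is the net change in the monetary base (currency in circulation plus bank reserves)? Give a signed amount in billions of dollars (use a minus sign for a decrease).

-$211 billion

Asset purchase (from non-banks) $80 billion: Fed balance sheet expands → +$80B.
OMO sale (to banks) $291 billion: Fed balance sheet contracts → −$291B.
Currency withdrawal $136 billion: just a shift between currency and reserves — both are base money → 0.
Net: 80 − 291 + 0 = -$211 billion.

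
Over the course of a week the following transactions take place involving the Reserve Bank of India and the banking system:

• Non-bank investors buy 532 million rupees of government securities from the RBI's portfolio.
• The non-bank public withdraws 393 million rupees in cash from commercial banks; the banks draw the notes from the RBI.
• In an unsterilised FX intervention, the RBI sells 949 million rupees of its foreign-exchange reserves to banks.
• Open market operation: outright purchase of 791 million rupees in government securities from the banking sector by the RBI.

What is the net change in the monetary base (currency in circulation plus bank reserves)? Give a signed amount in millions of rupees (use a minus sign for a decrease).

RBI balance sheet:
  Assets:      Securities +259M, Foreign assets −949M
  Liabilities: Bank reserves −1083M, Currency in circulation +393M
Commercial banking system:
  Assets:      Reserves at CB −1083M, Securities −791M, Foreign assets +949M
  Liabilities: Checkable deposits −925M
Monetary base = currency + reserves: +393M + (−1083M) = -690 million.

-690 million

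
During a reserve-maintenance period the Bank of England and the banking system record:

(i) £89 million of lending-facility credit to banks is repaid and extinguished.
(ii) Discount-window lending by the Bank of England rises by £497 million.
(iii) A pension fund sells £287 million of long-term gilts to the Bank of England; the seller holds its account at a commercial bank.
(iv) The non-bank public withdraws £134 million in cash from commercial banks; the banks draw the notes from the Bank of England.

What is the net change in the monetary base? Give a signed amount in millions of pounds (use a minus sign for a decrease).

+£695 million

Discount-window repayment £89 million: Bank of England balance sheet contracts → −£89M.
Discount-window loan £497 million: Bank of England balance sheet expands → +£497M.
Asset purchase (from non-banks) £287 million: Bank of England balance sheet expands → +£287M.
Currency withdrawal £134 million: just a shift between currency and reserves — both are base money → 0.
Net: −89 + 497 + 287 + 0 = +£695 million.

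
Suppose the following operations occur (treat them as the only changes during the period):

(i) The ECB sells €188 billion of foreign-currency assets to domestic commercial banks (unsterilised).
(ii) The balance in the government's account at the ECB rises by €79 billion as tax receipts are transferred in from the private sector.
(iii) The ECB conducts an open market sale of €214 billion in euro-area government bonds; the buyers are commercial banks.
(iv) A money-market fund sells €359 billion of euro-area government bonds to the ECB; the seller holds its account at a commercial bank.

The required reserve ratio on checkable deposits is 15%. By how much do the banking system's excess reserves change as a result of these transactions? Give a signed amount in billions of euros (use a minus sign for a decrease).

-€164 billion

FX sale €188 billion: reserves −€188B, deposits 0.
Government account inflow €79 billion: reserves −€79B, deposits −€79B.
OMO sale (to banks) €214 billion: reserves −€214B, deposits 0.
Asset purchase (from non-banks) €359 billion: reserves +€359B, deposits +€359B.
Totals: Δreserves = −€122B, Δdeposits = +€280B.
Δrequired reserves = 15% × +€280B = +€42B.
Δexcess reserves = Δreserves − Δrequired = −€122B − (+€42B) = -€164 billion.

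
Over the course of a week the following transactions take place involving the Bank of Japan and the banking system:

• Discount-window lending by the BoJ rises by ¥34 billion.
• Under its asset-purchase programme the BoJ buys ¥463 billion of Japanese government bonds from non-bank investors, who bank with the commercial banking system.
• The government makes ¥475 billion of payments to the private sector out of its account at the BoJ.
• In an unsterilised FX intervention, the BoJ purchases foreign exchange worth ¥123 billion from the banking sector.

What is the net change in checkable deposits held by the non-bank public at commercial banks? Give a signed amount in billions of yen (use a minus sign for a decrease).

BoJ balance sheet:
  Assets:      Securities +¥463B, Loans to banks +¥34B, Foreign assets +¥123B
  Liabilities: Bank reserves +¥1095B, Government deposits −¥475B
Commercial banking system:
  Assets:      Reserves at CB +¥1095B, Foreign assets −¥123B
  Liabilities: Checkable deposits +¥938B, Borrowings from CB +¥34B
So the change in checkable deposits held by the non-bank public at commercial banks is +¥938 billion.

+¥938 billion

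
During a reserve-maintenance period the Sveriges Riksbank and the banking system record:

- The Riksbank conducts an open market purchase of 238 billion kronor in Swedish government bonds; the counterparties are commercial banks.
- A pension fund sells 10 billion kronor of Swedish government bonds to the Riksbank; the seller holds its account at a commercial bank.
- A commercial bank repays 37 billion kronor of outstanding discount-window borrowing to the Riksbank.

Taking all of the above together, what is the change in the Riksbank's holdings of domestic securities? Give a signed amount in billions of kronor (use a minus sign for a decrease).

+248 billion

OMO purchase (from banks) 238 billion kronor: securities added to the Riksbank's portfolio → +238B.
Asset purchase (from non-banks) 10 billion kronor: securities added to the Riksbank's portfolio → +10B.
Discount-window repayment 37 billion kronor: the Riksbank's securities portfolio is untouched → 0.
Net: 238 + 10 + 0 = +248 billion.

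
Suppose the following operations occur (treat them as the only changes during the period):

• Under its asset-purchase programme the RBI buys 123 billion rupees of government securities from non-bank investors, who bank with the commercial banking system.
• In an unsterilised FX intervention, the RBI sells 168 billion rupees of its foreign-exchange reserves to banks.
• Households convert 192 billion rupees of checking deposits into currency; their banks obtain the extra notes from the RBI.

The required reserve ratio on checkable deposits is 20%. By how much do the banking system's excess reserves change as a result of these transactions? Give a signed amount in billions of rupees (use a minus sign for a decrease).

-223.2 billion

Asset purchase (from non-banks) 123 billion rupees: reserves +123B, deposits +123B.
FX sale 168 billion rupees: reserves −168B, deposits 0.
Currency withdrawal 192 billion rupees: reserves −192B, deposits −192B.
Totals: Δreserves = −237B, Δdeposits = −69B.
Δrequired reserves = 20% × −69B = −13.8B.
Δexcess reserves = Δreserves − Δrequired = −237B − (−13.8B) = -223.2 billion.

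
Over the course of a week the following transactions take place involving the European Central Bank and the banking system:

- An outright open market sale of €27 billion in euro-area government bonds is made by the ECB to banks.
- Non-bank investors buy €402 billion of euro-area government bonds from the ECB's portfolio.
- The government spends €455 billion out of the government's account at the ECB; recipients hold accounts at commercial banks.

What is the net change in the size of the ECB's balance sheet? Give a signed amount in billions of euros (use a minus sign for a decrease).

-€429 billion

OMO sale (to banks) €27 billion: an ECB asset is shed → −€27B.
Asset sale (to non-banks) €402 billion: an ECB asset is shed → −€402B.
Government spending €455 billion: only the composition of liabilities changes → 0.
Net: −27 − 402 + 0 = -€429 billion.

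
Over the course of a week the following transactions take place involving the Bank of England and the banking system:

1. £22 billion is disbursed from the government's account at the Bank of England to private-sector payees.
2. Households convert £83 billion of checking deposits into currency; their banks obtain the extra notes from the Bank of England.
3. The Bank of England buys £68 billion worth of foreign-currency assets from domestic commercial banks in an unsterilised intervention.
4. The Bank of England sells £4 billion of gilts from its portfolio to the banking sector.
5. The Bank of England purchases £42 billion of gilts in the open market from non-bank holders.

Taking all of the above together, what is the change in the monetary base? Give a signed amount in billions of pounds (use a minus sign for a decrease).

Government spending £22 billion: a non-base liability converts back to reserves → +£22B.
Currency withdrawal £83 billion: just a shift between currency and reserves — both are base money → 0.
FX purchase £68 billion: Bank of England balance sheet expands → +£68B.
OMO sale (to banks) £4 billion: Bank of England balance sheet contracts → −£4B.
Asset purchase (from non-banks) £42 billion: Bank of England balance sheet expands → +£42B.
Net: 22 + 0 + 68 − 4 + 42 = +£128 billion.

+£128 billion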